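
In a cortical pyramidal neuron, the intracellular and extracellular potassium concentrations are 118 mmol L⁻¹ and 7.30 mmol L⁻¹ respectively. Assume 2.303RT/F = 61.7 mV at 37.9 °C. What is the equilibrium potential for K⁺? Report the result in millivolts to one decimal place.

E = (61.7/z) · log₁₀([K⁺]_out/[K⁺]_in) with z = +1.
= (61.7/1) · log₁₀(7.30/118) = 61.70 · log₁₀(0.06186)
= 61.70 · (-1.2086) = -74.57 mV

-74.6 mV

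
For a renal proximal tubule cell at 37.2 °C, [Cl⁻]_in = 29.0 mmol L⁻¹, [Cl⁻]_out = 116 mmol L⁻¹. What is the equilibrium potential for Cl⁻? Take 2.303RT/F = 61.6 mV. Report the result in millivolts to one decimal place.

E = (61.6/z) · log₁₀([Cl⁻]_out/[Cl⁻]_in) with z = -1.
For an anion, dividing by z = -1 reverses the sign.
= (61.6/-1) · log₁₀(116/29.0) = -61.60 · log₁₀(4)
= -61.60 · (0.6021) = -37.09 mV

-37.1 mV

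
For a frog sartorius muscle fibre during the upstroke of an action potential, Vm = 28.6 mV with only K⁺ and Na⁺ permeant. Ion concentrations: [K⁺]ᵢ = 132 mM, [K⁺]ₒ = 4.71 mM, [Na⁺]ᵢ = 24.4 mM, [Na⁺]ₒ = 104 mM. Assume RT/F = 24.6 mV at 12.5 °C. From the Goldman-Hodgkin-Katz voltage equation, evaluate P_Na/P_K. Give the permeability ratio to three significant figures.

16.1

Let α = P_Na/P_K. GHK: Vm = 24.6·ln[(Kₒ + α·Naₒ)/(Kᵢ + α·Naᵢ)].
e^(Vm/24.6) = e^(28.6/24.6) = 3.1982
So 3.1982·(Kᵢ + α·Naᵢ) = Kₒ + α·Naₒ → α = (3.1982·132.0 − 4.71) / (104.0 − 3.1982·24.4)
α = (422.2 − 4.71) / (104.0 − 78.04) = 417.5/25.96 = 16.08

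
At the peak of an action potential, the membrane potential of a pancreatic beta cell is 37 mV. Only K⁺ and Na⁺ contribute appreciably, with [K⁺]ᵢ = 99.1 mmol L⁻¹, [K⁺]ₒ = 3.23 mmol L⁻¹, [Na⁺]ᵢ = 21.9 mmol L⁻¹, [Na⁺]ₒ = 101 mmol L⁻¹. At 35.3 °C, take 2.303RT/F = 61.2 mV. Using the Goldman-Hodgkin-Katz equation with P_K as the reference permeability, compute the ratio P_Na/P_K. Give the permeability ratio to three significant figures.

Let α = P_Na/P_K. GHK: Vm = 61.2·log₁₀[(Kₒ + α·Naₒ)/(Kᵢ + α·Naᵢ)].
10^(Vm/61.2) = 10^(37.0/61.2) = 4.0232
So 4.0232·(Kᵢ + α·Naᵢ) = Kₒ + α·Naₒ → α = (4.0232·99.1 − 3.23) / (101.0 − 4.0232·21.9)
α = (398.7 − 3.23) / (101.0 − 88.11) = 395.5/12.89 = 30.68

30.7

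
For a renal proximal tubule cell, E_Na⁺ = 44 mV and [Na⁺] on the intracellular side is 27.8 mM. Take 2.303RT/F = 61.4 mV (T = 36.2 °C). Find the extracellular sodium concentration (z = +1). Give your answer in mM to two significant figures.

140 mM

Nernst: E = (61.4/1) · log₁₀([out]/[in]), so log₁₀([out]/[in]) = 44.0 × 1 / 61.4 = 0.7166.
[out]/[in] = 10^(0.7166) = 5.207.
[out] = 5.207 × 27.8 = 144.8 mM.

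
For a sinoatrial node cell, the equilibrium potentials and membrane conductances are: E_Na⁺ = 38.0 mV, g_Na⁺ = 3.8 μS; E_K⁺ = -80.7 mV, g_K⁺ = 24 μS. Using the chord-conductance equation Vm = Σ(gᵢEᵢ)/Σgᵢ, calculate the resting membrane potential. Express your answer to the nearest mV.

-64 mV

Σ gᵢEᵢ = 3.8·(38.0) + 24·(-80.7) = -1792.40
Σ gᵢ = 3.8 + 24 = 27.8
Vm = -1792.40 / 27.8 = -64.47 mV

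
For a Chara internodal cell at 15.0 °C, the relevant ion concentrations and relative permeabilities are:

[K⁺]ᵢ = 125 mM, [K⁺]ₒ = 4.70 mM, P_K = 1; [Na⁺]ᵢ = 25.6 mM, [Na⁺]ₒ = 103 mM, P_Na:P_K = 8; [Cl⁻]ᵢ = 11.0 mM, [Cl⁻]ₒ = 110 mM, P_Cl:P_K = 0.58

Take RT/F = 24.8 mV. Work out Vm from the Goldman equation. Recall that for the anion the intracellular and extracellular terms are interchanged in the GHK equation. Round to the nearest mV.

Vm = 24.8 · ln[(Σ P·[cation]ₒ + Σ P·[anion]ᵢ) / (Σ P·[cation]ᵢ + Σ P·[anion]ₒ)]
Numerator = 1×4.70 + 8×103 + 0.58×11.0 = 835.1
Denominator = 1×125 + 8×25.6 + 0.58×110 = 393.6
Vm = 24.8 · ln(2.1216) = 24.8 × (0.7522) = 18.65 mV

19 mV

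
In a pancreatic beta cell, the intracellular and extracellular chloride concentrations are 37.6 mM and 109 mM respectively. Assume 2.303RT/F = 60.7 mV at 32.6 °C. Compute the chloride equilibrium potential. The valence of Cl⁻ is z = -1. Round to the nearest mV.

-28 mV

E = (60.7/z) · log₁₀([Cl⁻]_out/[Cl⁻]_in) with z = -1.
For an anion, dividing by z = -1 reverses the sign.
= (60.7/-1) · log₁₀(109/37.6) = -60.70 · log₁₀(2.899)
= -60.70 · (0.4622) = -28.06 mV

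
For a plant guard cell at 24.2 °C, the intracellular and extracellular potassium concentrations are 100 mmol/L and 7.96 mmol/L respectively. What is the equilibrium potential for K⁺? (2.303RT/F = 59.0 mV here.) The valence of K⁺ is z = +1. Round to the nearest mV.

-65 mV

E = (59.0/z) · log₁₀([K⁺]_out/[K⁺]_in) with z = +1.
= (59.0/1) · log₁₀(7.96/100) = 59.00 · log₁₀(0.0796)
= 59.00 · (-1.0991) = -64.85 mV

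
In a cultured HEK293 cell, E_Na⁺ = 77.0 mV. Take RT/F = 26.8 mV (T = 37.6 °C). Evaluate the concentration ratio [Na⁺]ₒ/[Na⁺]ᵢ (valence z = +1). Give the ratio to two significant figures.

18

ln([out]/[in]) = E·z/(26.8) = 77.0 × 1 / 26.8 = 2.8731
[out]/[in] = e^(2.8731) = 17.69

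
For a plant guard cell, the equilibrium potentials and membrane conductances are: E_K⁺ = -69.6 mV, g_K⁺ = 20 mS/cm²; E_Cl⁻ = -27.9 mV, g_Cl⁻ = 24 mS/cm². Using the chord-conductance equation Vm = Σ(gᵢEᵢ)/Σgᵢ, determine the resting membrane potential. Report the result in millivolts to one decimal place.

-46.9 mV

Σ gᵢEᵢ = 20·(-69.6) + 24·(-27.9) = -2061.60
Σ gᵢ = 20 + 24 = 44
Vm = -2061.60 / 44 = -46.85 mV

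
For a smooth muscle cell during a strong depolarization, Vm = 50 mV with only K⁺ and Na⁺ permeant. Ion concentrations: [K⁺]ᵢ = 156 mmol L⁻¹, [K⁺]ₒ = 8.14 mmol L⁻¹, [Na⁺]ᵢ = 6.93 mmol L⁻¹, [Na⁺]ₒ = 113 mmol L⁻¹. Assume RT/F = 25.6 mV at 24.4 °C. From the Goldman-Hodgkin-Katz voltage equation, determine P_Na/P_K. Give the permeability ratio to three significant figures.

Let α = P_Na/P_K. GHK: Vm = 25.6·ln[(Kₒ + α·Naₒ)/(Kᵢ + α·Naᵢ)].
e^(Vm/25.6) = e^(50.0/25.6) = 7.0507
So 7.0507·(Kᵢ + α·Naᵢ) = Kₒ + α·Naₒ → α = (7.0507·156.0 − 8.14) / (113.0 − 7.0507·6.93)
α = (1100 − 8.14) / (113.0 − 48.86) = 1092/64.14 = 17.02

17.0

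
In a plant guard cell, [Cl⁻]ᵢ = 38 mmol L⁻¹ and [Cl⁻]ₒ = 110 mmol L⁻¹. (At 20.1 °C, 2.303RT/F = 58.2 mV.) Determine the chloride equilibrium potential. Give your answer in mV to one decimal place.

E = (58.2/z) · log₁₀([Cl⁻]_out/[Cl⁻]_in) with z = -1.
For an anion, dividing by z = -1 reverses the sign.
= (58.2/-1) · log₁₀(110/38) = -58.20 · log₁₀(2.895)
= -58.20 · (0.4616) = -26.87 mV

-26.9 mV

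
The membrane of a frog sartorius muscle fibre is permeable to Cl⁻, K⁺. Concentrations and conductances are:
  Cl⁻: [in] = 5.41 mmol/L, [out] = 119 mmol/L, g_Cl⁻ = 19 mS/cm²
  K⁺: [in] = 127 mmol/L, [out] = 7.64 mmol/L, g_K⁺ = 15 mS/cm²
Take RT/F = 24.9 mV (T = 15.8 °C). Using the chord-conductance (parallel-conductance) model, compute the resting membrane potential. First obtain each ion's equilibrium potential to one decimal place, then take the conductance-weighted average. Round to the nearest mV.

E_Cl⁻ = (24.9/-1)·ln(119/5.41) = -77.0 mV
E_K⁺ = (24.9/1)·ln(7.64/127) = -70.0 mV
Vm = (Σ gᵢEᵢ)/(Σ gᵢ) = (19·-77.0 + 15·-70.0) / (19 + 15)
= -2513.00 / 34 = -73.91 mV

-74 mV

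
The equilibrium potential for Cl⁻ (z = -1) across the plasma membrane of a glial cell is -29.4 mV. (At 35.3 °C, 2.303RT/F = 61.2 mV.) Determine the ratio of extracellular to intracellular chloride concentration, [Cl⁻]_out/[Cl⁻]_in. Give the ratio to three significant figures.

log₁₀([out]/[in]) = E·z/(61.2) = -29.4 × -1 / 61.2 = 0.4804
[out]/[in] = 10^(0.4804) = 3.023

3.02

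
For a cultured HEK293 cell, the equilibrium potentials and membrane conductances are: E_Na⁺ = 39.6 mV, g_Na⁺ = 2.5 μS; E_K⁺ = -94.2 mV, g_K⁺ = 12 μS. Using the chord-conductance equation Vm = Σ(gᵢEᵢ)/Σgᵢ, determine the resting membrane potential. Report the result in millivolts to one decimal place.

-71.1 mV

Σ gᵢEᵢ = 2.5·(39.6) + 12·(-94.2) = -1031.40
Σ gᵢ = 2.5 + 12 = 14.5
Vm = -1031.40 / 14.5 = -71.13 mV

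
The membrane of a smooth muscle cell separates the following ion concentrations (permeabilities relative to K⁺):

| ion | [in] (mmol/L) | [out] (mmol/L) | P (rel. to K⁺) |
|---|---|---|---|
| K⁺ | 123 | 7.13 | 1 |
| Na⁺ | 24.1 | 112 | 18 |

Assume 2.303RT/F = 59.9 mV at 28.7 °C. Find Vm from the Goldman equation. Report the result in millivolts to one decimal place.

Vm = 59.9 · log₁₀[(Σ P·[cation]ₒ + Σ P·[anion]ᵢ) / (Σ P·[cation]ᵢ + Σ P·[anion]ₒ)]
Numerator = 1×7.13 + 18×112 = 2023
Denominator = 1×123 + 18×24.1 = 556.8
Vm = 59.9 · log₁₀(3.6335) = 59.9 × (0.5603) = 33.56 mV

33.6 mV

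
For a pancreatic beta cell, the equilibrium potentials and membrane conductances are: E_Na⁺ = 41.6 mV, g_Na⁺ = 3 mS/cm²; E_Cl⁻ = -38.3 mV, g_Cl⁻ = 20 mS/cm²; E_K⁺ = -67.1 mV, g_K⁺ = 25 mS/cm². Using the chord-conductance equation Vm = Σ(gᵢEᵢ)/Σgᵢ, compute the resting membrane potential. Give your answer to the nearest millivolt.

Σ gᵢEᵢ = 3·(41.6) + 20·(-38.3) + 25·(-67.1) = -2318.70
Σ gᵢ = 3 + 20 + 25 = 48
Vm = -2318.70 / 48 = -48.31 mV

-48 mV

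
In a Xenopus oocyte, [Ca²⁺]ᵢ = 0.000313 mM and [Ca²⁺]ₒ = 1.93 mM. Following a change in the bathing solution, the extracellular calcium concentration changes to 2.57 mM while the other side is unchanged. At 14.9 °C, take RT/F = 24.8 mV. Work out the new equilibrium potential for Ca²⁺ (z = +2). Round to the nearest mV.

112 mV

After the shift: [Ca²⁺]_out = 2.57, [Ca²⁺]_in = 0.000313 mM.
E_new = (24.8/2)·ln(2.57/0.000313) = 12.40 · (9.0132) = 111.76 mV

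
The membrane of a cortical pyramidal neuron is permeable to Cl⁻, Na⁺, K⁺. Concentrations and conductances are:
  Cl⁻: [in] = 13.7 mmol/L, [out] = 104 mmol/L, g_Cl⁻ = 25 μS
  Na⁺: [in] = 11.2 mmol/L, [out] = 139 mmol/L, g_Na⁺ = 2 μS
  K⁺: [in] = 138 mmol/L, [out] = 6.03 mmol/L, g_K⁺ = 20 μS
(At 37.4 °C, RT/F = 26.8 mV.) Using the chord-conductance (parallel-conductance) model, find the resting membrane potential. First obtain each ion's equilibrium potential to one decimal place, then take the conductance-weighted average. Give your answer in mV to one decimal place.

E_Cl⁻ = (26.8/-1)·ln(104/13.7) = -54.3 mV
E_Na⁺ = (26.8/1)·ln(139/11.2) = 67.5 mV
E_K⁺ = (26.8/1)·ln(6.03/138) = -83.9 mV
Vm = (Σ gᵢEᵢ)/(Σ gᵢ) = (25·-54.3 + 2·67.5 + 20·-83.9) / (25 + 2 + 20)
= -2900.50 / 47 = -61.71 mV

-61.7 mV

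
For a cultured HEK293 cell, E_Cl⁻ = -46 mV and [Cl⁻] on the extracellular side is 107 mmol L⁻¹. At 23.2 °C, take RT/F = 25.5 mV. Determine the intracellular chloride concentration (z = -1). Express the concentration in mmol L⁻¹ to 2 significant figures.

18 mmol L⁻¹

Nernst: E = (25.5/-1) · ln([out]/[in]), so ln([out]/[in]) = -46.0 × -1 / 25.5 = 1.8039.
[out]/[in] = e^(1.8039) = 6.073.
[in] = 107 / 6.073 = 17.62 mmol L⁻¹.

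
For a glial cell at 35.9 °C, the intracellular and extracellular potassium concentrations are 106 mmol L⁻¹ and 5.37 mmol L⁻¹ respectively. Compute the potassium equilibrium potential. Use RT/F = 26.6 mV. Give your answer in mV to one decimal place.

E = (26.6/z) · ln([K⁺]_out/[K⁺]_in) with z = +1.
= (26.6/1) · ln(5.37/106) = 26.60 · ln(0.05066)
= 26.60 · (-2.9826) = -79.34 mV

-79.3 mV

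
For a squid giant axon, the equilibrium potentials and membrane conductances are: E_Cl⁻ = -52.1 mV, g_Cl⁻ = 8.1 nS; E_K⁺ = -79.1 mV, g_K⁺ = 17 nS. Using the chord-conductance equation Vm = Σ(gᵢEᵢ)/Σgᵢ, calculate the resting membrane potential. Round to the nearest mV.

Σ gᵢEᵢ = 8.1·(-52.1) + 17·(-79.1) = -1766.71
Σ gᵢ = 8.1 + 17 = 25.1
Vm = -1766.71 / 25.1 = -70.39 mV

-70 mV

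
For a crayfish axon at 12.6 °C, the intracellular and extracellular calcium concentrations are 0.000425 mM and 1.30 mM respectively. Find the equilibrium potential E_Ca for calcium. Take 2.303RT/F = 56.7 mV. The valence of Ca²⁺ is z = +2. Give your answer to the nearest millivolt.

E = (56.7/z) · log₁₀([Ca²⁺]_out/[Ca²⁺]_in) with z = +2.
= (56.7/2) · log₁₀(1.30/0.000425) = 28.35 · log₁₀(3059)
= 28.35 · (3.4856) = 98.82 mV

99 mV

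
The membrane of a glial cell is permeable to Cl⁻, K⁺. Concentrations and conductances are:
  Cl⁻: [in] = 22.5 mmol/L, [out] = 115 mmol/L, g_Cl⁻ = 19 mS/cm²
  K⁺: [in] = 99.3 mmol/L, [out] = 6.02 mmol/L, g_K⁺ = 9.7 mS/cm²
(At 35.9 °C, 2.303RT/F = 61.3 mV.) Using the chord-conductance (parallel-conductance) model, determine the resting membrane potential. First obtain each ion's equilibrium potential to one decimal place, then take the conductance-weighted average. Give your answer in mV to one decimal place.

E_Cl⁻ = (61.3/-1)·log₁₀(115/22.5) = -43.4 mV
E_K⁺ = (61.3/1)·log₁₀(6.02/99.3) = -74.6 mV
Vm = (Σ gᵢEᵢ)/(Σ gᵢ) = (19·-43.4 + 9.7·-74.6) / (19 + 9.7)
= -1548.22 / 28.7 = -53.94 mV

-53.9 mV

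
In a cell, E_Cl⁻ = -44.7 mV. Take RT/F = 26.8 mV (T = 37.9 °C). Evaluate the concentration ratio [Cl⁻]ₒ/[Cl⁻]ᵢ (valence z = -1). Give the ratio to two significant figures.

ln([out]/[in]) = E·z/(26.8) = -44.7 × -1 / 26.8 = 1.6679
[out]/[in] = e^(1.6679) = 5.301

5.3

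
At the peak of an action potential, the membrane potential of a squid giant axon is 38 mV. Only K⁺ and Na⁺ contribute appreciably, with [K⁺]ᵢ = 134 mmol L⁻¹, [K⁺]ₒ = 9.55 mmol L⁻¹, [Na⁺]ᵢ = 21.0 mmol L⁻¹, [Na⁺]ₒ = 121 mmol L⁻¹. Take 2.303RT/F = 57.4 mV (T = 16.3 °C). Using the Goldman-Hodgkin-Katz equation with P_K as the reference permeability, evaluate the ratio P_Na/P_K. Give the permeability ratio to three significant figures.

Let α = P_Na/P_K. GHK: Vm = 57.4·log₁₀[(Kₒ + α·Naₒ)/(Kᵢ + α·Naᵢ)].
10^(Vm/57.4) = 10^(38.0/57.4) = 4.5922
So 4.5922·(Kᵢ + α·Naᵢ) = Kₒ + α·Naₒ → α = (4.5922·134.0 − 9.55) / (121.0 − 4.5922·21.0)
α = (615.4 − 9.55) / (121.0 − 96.44) = 605.8/24.56 = 24.66

24.7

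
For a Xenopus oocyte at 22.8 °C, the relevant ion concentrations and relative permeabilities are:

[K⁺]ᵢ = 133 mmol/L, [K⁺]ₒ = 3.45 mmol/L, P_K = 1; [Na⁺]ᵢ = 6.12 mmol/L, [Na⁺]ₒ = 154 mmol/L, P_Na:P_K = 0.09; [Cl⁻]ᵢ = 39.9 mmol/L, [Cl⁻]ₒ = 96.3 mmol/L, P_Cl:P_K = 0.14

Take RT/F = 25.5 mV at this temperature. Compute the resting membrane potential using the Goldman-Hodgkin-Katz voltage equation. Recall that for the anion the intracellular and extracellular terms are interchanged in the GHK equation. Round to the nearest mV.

-47 mV

Vm = 25.5 · ln[(Σ P·[cation]ₒ + Σ P·[anion]ᵢ) / (Σ P·[cation]ᵢ + Σ P·[anion]ₒ)]
Numerator = 1×3.45 + 0.09×154 + 0.14×39.9 = 22.9
Denominator = 1×133 + 0.09×6.12 + 0.14×96.3 = 147
Vm = 25.5 · ln(0.15572) = 25.5 × (-1.8597) = -47.42 mV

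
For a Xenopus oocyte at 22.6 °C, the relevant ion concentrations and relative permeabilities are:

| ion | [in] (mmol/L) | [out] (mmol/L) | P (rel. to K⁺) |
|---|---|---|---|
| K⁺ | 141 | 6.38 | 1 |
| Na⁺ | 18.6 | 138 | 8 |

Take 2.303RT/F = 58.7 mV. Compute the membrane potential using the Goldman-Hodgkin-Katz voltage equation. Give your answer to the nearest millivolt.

34 mV

Vm = 58.7 · log₁₀[(Σ P·[cation]ₒ + Σ P·[anion]ᵢ) / (Σ P·[cation]ᵢ + Σ P·[anion]ₒ)]
Numerator = 1×6.38 + 8×138 = 1110
Denominator = 1×141 + 8×18.6 = 289.8
Vm = 58.7 · log₁₀(3.8315) = 58.7 × (0.5834) = 34.24 mV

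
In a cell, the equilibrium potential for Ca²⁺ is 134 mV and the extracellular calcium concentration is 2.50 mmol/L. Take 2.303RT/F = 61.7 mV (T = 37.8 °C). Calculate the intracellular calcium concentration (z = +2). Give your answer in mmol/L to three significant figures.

0.000113 mmol/L

Nernst: E = (61.7/2) · log₁₀([out]/[in]), so log₁₀([out]/[in]) = 134.0 × 2 / 61.7 = 4.3436.
[out]/[in] = 10^(4.3436) = 2.206e+04.
[in] = 2.50 / 2.206e+04 = 0.0001133 mmol/L.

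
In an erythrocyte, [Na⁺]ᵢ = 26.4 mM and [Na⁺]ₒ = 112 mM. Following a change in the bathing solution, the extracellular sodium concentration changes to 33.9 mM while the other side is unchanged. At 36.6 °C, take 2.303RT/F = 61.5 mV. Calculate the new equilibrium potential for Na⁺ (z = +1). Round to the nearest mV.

7 mV

After the shift: [Na⁺]_out = 33.9, [Na⁺]_in = 26.4 mM.
E_new = (61.5/1)·log₁₀(33.9/26.4) = 61.50 · (0.1086) = 6.68 mV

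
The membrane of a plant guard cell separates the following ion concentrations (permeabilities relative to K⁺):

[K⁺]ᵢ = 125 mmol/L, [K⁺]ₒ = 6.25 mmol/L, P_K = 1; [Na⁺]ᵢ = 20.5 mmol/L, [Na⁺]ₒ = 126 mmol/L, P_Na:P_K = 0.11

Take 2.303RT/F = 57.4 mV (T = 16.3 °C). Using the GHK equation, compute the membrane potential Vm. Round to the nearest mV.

Vm = 57.4 · log₁₀[(Σ P·[cation]ₒ + Σ P·[anion]ᵢ) / (Σ P·[cation]ᵢ + Σ P·[anion]ₒ)]
Numerator = 1×6.25 + 0.11×126 = 20.11
Denominator = 1×125 + 0.11×20.5 = 127.3
Vm = 57.4 · log₁₀(0.15803) = 57.4 × (-0.8013) = -45.99 mV

-46 mV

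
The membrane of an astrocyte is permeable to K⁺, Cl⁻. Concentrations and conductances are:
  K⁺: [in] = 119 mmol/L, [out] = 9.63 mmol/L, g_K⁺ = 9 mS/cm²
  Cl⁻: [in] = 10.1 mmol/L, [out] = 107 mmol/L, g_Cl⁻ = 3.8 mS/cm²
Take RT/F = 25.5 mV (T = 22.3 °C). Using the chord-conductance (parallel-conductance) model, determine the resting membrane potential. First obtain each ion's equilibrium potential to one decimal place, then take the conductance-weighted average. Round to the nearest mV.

-63 mV

E_K⁺ = (25.5/1)·ln(9.63/119) = -64.1 mV
E_Cl⁻ = (25.5/-1)·ln(107/10.1) = -60.2 mV
Vm = (Σ gᵢEᵢ)/(Σ gᵢ) = (9·-64.1 + 3.8·-60.2) / (9 + 3.8)
= -805.66 / 12.8 = -62.94 mV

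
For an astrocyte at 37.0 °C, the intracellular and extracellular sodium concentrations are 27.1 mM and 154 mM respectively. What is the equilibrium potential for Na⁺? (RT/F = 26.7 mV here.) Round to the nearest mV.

46 mV

E = (26.7/z) · ln([Na⁺]_out/[Na⁺]_in) with z = +1.
= (26.7/1) · ln(154/27.1) = 26.70 · ln(5.683)
= 26.70 · (1.7374) = 46.39 mV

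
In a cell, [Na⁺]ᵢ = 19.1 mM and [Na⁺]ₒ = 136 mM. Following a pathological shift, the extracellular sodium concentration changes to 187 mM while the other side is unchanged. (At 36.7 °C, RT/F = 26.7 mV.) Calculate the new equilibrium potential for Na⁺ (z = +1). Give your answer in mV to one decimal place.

60.9 mV

After the shift: [Na⁺]_out = 187, [Na⁺]_in = 19.1 mM.
E_new = (26.7/1)·ln(187/19.1) = 26.70 · (2.2814) = 60.91 mV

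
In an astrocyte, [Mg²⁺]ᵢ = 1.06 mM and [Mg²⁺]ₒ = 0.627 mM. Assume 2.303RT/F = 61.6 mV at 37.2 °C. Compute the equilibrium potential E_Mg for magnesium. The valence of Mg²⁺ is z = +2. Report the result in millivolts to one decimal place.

E = (61.6/z) · log₁₀([Mg²⁺]_out/[Mg²⁺]_in) with z = +2.
= (61.6/2) · log₁₀(0.627/1.06) = 30.80 · log₁₀(0.5915)
= 30.80 · (-0.2280) = -7.02 mV

-7.0 mV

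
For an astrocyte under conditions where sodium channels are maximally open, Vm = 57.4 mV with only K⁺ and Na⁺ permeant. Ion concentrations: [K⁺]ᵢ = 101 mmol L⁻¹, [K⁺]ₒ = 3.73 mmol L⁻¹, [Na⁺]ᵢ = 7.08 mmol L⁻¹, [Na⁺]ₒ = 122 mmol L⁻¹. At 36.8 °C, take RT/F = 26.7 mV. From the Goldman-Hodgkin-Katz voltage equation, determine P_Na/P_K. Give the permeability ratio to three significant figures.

Let α = P_Na/P_K. GHK: Vm = 26.7·ln[(Kₒ + α·Naₒ)/(Kᵢ + α·Naᵢ)].
e^(Vm/26.7) = e^(57.4/26.7) = 8.5833
So 8.5833·(Kᵢ + α·Naᵢ) = Kₒ + α·Naₒ → α = (8.5833·101.0 − 3.73) / (122.0 − 8.5833·7.08)
α = (866.9 − 3.73) / (122.0 − 60.77) = 863.2/61.23 = 14.1

14.1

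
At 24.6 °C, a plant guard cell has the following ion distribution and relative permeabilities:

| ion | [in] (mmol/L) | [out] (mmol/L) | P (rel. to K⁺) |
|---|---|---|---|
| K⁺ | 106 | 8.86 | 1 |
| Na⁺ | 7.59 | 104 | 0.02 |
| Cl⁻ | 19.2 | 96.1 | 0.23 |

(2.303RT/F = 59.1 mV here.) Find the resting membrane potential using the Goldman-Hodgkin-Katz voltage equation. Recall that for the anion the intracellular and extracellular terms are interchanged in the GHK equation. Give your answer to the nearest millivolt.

Vm = 59.1 · log₁₀[(Σ P·[cation]ₒ + Σ P·[anion]ᵢ) / (Σ P·[cation]ᵢ + Σ P·[anion]ₒ)]
Numerator = 1×8.86 + 0.02×104 + 0.23×19.2 = 15.36
Denominator = 1×106 + 0.02×7.59 + 0.23×96.1 = 128.3
Vm = 59.1 · log₁₀(0.11973) = 59.1 × (-0.9218) = -54.48 mV

-54 mV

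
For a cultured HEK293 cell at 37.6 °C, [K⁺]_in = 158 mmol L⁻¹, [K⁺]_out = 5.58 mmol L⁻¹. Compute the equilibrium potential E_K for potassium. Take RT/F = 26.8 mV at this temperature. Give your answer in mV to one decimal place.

-89.6 mV

E = (26.8/z) · ln([K⁺]_out/[K⁺]_in) with z = +1.
= (26.8/1) · ln(5.58/158) = 26.80 · ln(0.03532)
= 26.80 · (-3.3434) = -89.60 mV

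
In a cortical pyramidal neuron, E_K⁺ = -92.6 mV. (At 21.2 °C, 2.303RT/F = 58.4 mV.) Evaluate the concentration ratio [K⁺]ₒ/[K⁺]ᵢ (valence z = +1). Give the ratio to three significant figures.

0.0260

log₁₀([out]/[in]) = E·z/(58.4) = -92.6 × 1 / 58.4 = -1.5856
[out]/[in] = 10^(-1.5856) = 0.02596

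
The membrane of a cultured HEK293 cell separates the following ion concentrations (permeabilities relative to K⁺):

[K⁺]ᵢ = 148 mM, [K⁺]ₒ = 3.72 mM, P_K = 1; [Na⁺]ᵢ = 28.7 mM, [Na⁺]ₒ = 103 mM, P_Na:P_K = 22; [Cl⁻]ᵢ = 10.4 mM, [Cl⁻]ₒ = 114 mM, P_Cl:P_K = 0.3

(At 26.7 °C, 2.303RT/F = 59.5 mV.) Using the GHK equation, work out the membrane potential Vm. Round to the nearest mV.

Vm = 59.5 · log₁₀[(Σ P·[cation]ₒ + Σ P·[anion]ᵢ) / (Σ P·[cation]ᵢ + Σ P·[anion]ₒ)]
Numerator = 1×3.72 + 22×103 + 0.3×10.4 = 2273
Denominator = 1×148 + 22×28.7 + 0.3×114 = 813.6
Vm = 59.5 · log₁₀(2.7936) = 59.5 × (0.4462) = 26.55 mV

27 mV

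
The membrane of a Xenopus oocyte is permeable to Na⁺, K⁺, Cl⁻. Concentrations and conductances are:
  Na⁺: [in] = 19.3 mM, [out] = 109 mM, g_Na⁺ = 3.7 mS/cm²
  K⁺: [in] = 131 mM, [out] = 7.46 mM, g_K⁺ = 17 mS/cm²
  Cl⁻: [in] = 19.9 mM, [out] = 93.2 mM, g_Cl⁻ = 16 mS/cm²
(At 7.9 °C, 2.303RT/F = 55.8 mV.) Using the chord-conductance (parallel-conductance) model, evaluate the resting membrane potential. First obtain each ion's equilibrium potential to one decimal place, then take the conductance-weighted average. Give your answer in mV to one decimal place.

-44.2 mV

E_Na⁺ = (55.8/1)·log₁₀(109/19.3) = 42.0 mV
E_K⁺ = (55.8/1)·log₁₀(7.46/131) = -69.4 mV
E_Cl⁻ = (55.8/-1)·log₁₀(93.2/19.9) = -37.4 mV
Vm = (Σ gᵢEᵢ)/(Σ gᵢ) = (3.7·42.0 + 17·-69.4 + 16·-37.4) / (3.7 + 17 + 16)
= -1622.80 / 36.7 = -44.22 mV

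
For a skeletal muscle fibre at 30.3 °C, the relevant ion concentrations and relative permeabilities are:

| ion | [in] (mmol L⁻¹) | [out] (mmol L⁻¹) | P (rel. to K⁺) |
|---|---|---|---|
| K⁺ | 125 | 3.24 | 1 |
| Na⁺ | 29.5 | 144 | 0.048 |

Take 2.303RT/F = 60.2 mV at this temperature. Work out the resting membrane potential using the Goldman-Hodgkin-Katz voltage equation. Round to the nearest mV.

Vm = 60.2 · log₁₀[(Σ P·[cation]ₒ + Σ P·[anion]ᵢ) / (Σ P·[cation]ᵢ + Σ P·[anion]ₒ)]
Numerator = 1×3.24 + 0.048×144 = 10.15
Denominator = 1×125 + 0.048×29.5 = 126.4
Vm = 60.2 · log₁₀(0.080306) = 60.2 × (-1.0953) = -65.93 mV

-66 mV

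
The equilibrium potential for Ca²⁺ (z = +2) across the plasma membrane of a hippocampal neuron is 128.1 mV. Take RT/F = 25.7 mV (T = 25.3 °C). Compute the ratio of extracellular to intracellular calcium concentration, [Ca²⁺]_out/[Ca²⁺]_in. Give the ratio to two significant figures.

ln([out]/[in]) = E·z/(25.7) = 128.1 × 2 / 25.7 = 9.9689
[out]/[in] = e^(9.9689) = 2.135e+04

21000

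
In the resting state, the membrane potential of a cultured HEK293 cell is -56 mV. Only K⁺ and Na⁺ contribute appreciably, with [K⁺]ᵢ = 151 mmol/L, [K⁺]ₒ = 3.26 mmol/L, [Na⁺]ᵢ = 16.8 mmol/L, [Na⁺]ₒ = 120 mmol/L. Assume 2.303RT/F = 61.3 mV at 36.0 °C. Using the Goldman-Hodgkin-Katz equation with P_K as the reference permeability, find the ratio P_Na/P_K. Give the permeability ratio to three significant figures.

Let α = P_Na/P_K. GHK: Vm = 61.3·log₁₀[(Kₒ + α·Naₒ)/(Kᵢ + α·Naᵢ)].
10^(Vm/61.3) = 10^(-56.0/61.3) = 0.12203
So 0.12203·(Kᵢ + α·Naᵢ) = Kₒ + α·Naₒ → α = (0.12203·151.0 − 3.26) / (120.0 − 0.12203·16.8)
α = (18.43 − 3.26) / (120.0 − 2.05) = 15.17/117.9 = 0.1286

0.129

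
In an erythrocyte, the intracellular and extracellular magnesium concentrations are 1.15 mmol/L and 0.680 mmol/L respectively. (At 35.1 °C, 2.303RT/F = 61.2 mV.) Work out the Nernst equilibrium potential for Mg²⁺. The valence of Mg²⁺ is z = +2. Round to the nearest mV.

-7 mV

E = (61.2/z) · log₁₀([Mg²⁺]_out/[Mg²⁺]_in) with z = +2.
= (61.2/2) · log₁₀(0.680/1.15) = 30.60 · log₁₀(0.5913)
= 30.60 · (-0.2282) = -6.98 mV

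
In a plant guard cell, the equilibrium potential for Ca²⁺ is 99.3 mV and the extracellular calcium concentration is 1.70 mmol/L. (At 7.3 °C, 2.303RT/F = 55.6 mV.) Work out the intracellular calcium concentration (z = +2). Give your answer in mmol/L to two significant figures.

Nernst: E = (55.6/2) · log₁₀([out]/[in]), so log₁₀([out]/[in]) = 99.3 × 2 / 55.6 = 3.5719.
[out]/[in] = 10^(3.5719) = 3732.
[in] = 1.70 / 3732 = 0.0004555 mmol/L.

0.00046 mmol/L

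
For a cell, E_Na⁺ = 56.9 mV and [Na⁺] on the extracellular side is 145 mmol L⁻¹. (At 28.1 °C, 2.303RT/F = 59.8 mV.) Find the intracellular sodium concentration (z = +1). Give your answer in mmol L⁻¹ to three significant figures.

16.2 mmol L⁻¹

Nernst: E = (59.8/1) · log₁₀([out]/[in]), so log₁₀([out]/[in]) = 56.9 × 1 / 59.8 = 0.9515.
[out]/[in] = 10^(0.9515) = 8.943.
[in] = 145 / 8.943 = 16.21 mmol L⁻¹.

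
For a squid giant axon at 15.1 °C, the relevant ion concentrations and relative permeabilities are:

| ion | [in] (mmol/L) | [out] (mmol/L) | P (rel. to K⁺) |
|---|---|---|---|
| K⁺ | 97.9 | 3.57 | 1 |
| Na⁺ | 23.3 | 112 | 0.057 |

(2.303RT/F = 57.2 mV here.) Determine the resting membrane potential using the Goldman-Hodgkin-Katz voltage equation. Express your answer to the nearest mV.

-57 mV

Vm = 57.2 · log₁₀[(Σ P·[cation]ₒ + Σ P·[anion]ᵢ) / (Σ P·[cation]ᵢ + Σ P·[anion]ₒ)]
Numerator = 1×3.57 + 0.057×112 = 9.954
Denominator = 1×97.9 + 0.057×23.3 = 99.23
Vm = 57.2 · log₁₀(0.10031) = 57.2 × (-0.9986) = -57.12 mV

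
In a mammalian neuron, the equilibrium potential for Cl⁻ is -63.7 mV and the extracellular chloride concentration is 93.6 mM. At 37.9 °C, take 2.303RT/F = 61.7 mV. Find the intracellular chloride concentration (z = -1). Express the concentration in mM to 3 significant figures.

Nernst: E = (61.7/-1) · log₁₀([out]/[in]), so log₁₀([out]/[in]) = -63.7 × -1 / 61.7 = 1.0324.
[out]/[in] = 10^(1.0324) = 10.77.
[in] = 93.6 / 10.77 = 8.687 mM.

8.69 mM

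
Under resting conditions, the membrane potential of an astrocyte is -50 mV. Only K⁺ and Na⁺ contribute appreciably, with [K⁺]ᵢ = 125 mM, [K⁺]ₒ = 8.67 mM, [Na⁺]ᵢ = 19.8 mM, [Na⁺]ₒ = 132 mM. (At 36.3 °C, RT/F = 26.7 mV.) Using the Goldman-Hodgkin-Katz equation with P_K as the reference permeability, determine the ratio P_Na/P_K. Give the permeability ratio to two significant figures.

Let α = P_Na/P_K. GHK: Vm = 26.7·ln[(Kₒ + α·Naₒ)/(Kᵢ + α·Naᵢ)].
e^(Vm/26.7) = e^(-50.0/26.7) = 0.15371
So 0.15371·(Kᵢ + α·Naᵢ) = Kₒ + α·Naₒ → α = (0.15371·125.0 − 8.67) / (132.0 − 0.15371·19.8)
α = (19.21 − 8.67) / (132.0 − 3.044) = 10.54/129 = 0.08177

0.082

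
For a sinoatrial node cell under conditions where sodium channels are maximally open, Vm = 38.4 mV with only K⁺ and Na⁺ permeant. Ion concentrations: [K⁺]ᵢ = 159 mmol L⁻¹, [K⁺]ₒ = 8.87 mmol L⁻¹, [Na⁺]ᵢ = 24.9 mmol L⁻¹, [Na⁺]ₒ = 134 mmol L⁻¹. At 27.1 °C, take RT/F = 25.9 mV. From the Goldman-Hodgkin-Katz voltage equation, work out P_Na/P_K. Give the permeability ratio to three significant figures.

Let α = P_Na/P_K. GHK: Vm = 25.9·ln[(Kₒ + α·Naₒ)/(Kᵢ + α·Naᵢ)].
e^(Vm/25.9) = e^(38.4/25.9) = 4.4045
So 4.4045·(Kᵢ + α·Naᵢ) = Kₒ + α·Naₒ → α = (4.4045·159.0 − 8.87) / (134.0 − 4.4045·24.9)
α = (700.3 − 8.87) / (134.0 − 109.7) = 691.4/24.33 = 28.42

28.4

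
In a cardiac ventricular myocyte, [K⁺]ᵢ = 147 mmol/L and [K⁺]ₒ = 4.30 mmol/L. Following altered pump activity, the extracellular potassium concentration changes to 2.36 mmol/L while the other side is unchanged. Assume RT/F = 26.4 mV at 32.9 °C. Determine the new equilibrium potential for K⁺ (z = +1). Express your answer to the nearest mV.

After the shift: [K⁺]_out = 2.36, [K⁺]_in = 147 mmol/L.
E_new = (26.4/1)·ln(2.36/147) = 26.40 · (-4.1318) = -109.08 mV

-109 mV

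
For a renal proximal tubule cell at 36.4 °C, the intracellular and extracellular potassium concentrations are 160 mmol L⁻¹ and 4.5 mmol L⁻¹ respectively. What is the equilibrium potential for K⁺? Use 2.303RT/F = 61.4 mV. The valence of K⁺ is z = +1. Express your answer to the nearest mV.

-95 mV

E = (61.4/z) · log₁₀([K⁺]_out/[K⁺]_in) with z = +1.
= (61.4/1) · log₁₀(4.5/160) = 61.40 · log₁₀(0.02813)
= 61.40 · (-1.5509) = -95.23 mV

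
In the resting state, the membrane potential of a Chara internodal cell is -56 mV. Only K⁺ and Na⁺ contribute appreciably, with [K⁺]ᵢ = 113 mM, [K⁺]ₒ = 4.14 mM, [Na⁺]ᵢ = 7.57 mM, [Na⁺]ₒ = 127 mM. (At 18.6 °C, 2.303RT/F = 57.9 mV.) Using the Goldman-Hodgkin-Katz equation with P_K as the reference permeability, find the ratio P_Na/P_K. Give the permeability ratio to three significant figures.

0.0638

Let α = P_Na/P_K. GHK: Vm = 57.9·log₁₀[(Kₒ + α·Naₒ)/(Kᵢ + α·Naᵢ)].
10^(Vm/57.9) = 10^(-56.0/57.9) = 0.10785
So 0.10785·(Kᵢ + α·Naᵢ) = Kₒ + α·Naₒ → α = (0.10785·113.0 − 4.14) / (127.0 − 0.10785·7.57)
α = (12.19 − 4.14) / (127.0 − 0.8164) = 8.047/126.2 = 0.06377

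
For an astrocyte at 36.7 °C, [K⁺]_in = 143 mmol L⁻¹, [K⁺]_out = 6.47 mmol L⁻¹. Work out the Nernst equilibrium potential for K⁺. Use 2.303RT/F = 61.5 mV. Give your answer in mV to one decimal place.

E = (61.5/z) · log₁₀([K⁺]_out/[K⁺]_in) with z = +1.
= (61.5/1) · log₁₀(6.47/143) = 61.50 · log₁₀(0.04524)
= 61.50 · (-1.3444) = -82.68 mV

-82.7 mV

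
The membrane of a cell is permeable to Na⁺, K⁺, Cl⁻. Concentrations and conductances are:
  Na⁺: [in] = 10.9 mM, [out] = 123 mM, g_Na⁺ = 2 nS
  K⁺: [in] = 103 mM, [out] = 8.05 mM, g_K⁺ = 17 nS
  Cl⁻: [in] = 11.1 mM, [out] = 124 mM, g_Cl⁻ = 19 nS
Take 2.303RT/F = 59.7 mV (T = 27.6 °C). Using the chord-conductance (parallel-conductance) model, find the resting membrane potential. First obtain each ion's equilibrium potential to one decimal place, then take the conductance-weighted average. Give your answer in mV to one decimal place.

-57.6 mV

E_Na⁺ = (59.7/1)·log₁₀(123/10.9) = 62.8 mV
E_K⁺ = (59.7/1)·log₁₀(8.05/103) = -66.1 mV
E_Cl⁻ = (59.7/-1)·log₁₀(124/11.1) = -62.6 mV
Vm = (Σ gᵢEᵢ)/(Σ gᵢ) = (2·62.8 + 17·-66.1 + 19·-62.6) / (2 + 17 + 19)
= -2187.50 / 38 = -57.57 mV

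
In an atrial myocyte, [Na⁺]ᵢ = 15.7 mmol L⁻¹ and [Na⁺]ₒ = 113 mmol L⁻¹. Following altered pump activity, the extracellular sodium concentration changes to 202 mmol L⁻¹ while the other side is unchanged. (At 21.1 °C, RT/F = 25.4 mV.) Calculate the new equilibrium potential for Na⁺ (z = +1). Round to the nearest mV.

65 mV

After the shift: [Na⁺]_out = 202, [Na⁺]_in = 15.7 mmol L⁻¹.
E_new = (25.4/1)·ln(202/15.7) = 25.40 · (2.5546) = 64.89 mV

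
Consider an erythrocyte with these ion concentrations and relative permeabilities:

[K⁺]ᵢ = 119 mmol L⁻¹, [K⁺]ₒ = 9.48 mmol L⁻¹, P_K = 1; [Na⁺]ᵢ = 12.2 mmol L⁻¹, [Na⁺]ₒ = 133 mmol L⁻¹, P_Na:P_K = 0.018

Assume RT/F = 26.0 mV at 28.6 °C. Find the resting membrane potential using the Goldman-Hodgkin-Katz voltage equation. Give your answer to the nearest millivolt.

-60 mV

Vm = 26.0 · ln[(Σ P·[cation]ₒ + Σ P·[anion]ᵢ) / (Σ P·[cation]ᵢ + Σ P·[anion]ₒ)]
Numerator = 1×9.48 + 0.018×133 = 11.87
Denominator = 1×119 + 0.018×12.2 = 119.2
Vm = 26.0 · ln(0.099598) = 26.0 × (-2.3066) = -59.97 mV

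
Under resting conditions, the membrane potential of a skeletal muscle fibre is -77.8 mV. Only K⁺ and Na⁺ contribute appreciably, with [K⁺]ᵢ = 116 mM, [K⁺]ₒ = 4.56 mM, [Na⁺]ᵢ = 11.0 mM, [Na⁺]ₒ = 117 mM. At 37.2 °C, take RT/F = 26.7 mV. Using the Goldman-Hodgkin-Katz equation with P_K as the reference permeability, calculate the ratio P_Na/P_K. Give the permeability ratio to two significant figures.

Let α = P_Na/P_K. GHK: Vm = 26.7·ln[(Kₒ + α·Naₒ)/(Kᵢ + α·Naᵢ)].
e^(Vm/26.7) = e^(-77.8/26.7) = 0.054266
So 0.054266·(Kᵢ + α·Naᵢ) = Kₒ + α·Naₒ → α = (0.054266·116.0 − 4.56) / (117.0 − 0.054266·11.0)
α = (6.295 − 4.56) / (117.0 − 0.5969) = 1.735/116.4 = 0.0149

0.015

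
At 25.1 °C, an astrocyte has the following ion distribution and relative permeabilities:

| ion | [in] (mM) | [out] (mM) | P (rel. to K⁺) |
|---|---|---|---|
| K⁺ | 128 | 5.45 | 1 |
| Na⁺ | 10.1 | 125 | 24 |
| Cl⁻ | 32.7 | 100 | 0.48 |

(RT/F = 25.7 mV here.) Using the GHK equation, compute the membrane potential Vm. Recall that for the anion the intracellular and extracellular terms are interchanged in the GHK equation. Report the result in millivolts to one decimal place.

Vm = 25.7 · ln[(Σ P·[cation]ₒ + Σ P·[anion]ᵢ) / (Σ P·[cation]ᵢ + Σ P·[anion]ₒ)]
Numerator = 1×5.45 + 24×125 + 0.48×32.7 = 3021
Denominator = 1×128 + 24×10.1 + 0.48×100 = 418.4
Vm = 25.7 · ln(7.2207) = 25.7 × (1.9770) = 50.81 mV

50.8 mV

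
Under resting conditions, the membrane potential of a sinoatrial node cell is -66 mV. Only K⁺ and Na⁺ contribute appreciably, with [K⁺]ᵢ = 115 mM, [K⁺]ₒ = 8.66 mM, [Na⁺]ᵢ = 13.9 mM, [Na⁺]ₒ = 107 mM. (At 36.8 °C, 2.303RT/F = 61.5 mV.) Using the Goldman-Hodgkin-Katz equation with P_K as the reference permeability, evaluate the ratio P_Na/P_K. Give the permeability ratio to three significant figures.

0.00999

Let α = P_Na/P_K. GHK: Vm = 61.5·log₁₀[(Kₒ + α·Naₒ)/(Kᵢ + α·Naᵢ)].
10^(Vm/61.5) = 10^(-66.0/61.5) = 0.084495
So 0.084495·(Kᵢ + α·Naᵢ) = Kₒ + α·Naₒ → α = (0.084495·115.0 − 8.66) / (107.0 − 0.084495·13.9)
α = (9.717 − 8.66) / (107.0 − 1.174) = 1.057/105.8 = 0.009987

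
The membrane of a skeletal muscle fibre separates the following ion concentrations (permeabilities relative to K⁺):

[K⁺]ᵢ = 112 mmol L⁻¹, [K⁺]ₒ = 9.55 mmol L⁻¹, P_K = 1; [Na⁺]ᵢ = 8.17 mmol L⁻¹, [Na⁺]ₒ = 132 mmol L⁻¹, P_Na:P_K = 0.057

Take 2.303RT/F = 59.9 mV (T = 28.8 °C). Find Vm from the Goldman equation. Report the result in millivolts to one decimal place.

Vm = 59.9 · log₁₀[(Σ P·[cation]ₒ + Σ P·[anion]ᵢ) / (Σ P·[cation]ᵢ + Σ P·[anion]ₒ)]
Numerator = 1×9.55 + 0.057×132 = 17.07
Denominator = 1×112 + 0.057×8.17 = 112.5
Vm = 59.9 · log₁₀(0.15182) = 59.9 × (-0.8187) = -49.04 mV

-49.0 mV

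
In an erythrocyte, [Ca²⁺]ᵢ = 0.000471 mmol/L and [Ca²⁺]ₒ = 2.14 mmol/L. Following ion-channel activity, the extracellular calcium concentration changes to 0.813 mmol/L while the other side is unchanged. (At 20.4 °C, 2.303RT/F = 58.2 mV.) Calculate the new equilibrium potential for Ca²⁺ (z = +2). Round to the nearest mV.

After the shift: [Ca²⁺]_out = 0.813, [Ca²⁺]_in = 0.000471 mmol/L.
E_new = (58.2/2)·log₁₀(0.813/0.000471) = 29.10 · (3.2371) = 94.20 mV

94 mV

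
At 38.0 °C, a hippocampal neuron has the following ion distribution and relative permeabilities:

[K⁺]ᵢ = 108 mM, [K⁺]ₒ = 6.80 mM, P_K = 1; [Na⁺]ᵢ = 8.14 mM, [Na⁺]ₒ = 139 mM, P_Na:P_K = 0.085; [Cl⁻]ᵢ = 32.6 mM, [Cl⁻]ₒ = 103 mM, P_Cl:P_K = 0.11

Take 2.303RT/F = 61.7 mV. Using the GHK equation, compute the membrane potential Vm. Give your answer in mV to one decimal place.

Vm = 61.7 · log₁₀[(Σ P·[cation]ₒ + Σ P·[anion]ᵢ) / (Σ P·[cation]ᵢ + Σ P·[anion]ₒ)]
Numerator = 1×6.80 + 0.085×139 + 0.11×32.6 = 22.2
Denominator = 1×108 + 0.085×8.14 + 0.11×103 = 120
Vm = 61.7 · log₁₀(0.18497) = 61.7 × (-0.7329) = -45.22 mV

-45.2 mV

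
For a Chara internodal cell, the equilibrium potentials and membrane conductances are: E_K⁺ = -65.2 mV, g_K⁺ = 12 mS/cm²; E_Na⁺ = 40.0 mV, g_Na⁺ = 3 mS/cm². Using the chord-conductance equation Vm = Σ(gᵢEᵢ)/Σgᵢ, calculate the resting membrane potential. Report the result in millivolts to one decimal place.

-44.2 mV

Σ gᵢEᵢ = 12·(-65.2) + 3·(40.0) = -662.40
Σ gᵢ = 12 + 3 = 15
Vm = -662.40 / 15 = -44.16 mV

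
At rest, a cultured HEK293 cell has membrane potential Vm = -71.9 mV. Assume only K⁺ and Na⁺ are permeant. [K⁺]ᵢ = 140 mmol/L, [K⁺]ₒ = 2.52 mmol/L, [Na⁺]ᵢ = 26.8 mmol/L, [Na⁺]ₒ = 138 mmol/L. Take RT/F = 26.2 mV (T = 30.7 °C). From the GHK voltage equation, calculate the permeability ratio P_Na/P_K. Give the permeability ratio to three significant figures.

Let α = P_Na/P_K. GHK: Vm = 26.2·ln[(Kₒ + α·Naₒ)/(Kᵢ + α·Naᵢ)].
e^(Vm/26.2) = e^(-71.9/26.2) = 0.064295
So 0.064295·(Kᵢ + α·Naᵢ) = Kₒ + α·Naₒ → α = (0.064295·140.0 − 2.52) / (138.0 − 0.064295·26.8)
α = (9.001 − 2.52) / (138.0 − 1.723) = 6.481/136.3 = 0.04756

0.0476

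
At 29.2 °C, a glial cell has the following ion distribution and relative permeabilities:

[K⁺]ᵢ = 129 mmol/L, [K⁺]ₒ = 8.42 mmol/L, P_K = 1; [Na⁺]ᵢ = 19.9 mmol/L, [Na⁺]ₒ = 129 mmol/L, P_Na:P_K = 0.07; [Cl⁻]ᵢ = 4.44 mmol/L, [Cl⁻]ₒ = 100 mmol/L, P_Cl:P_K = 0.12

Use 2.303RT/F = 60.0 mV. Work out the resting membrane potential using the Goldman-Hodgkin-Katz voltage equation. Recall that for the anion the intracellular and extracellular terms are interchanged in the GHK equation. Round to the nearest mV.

-54 mV

Vm = 60.0 · log₁₀[(Σ P·[cation]ₒ + Σ P·[anion]ᵢ) / (Σ P·[cation]ᵢ + Σ P·[anion]ₒ)]
Numerator = 1×8.42 + 0.07×129 + 0.12×4.44 = 17.98
Denominator = 1×129 + 0.07×19.9 + 0.12×100 = 142.4
Vm = 60.0 · log₁₀(0.12629) = 60.0 × (-0.8986) = -53.92 mV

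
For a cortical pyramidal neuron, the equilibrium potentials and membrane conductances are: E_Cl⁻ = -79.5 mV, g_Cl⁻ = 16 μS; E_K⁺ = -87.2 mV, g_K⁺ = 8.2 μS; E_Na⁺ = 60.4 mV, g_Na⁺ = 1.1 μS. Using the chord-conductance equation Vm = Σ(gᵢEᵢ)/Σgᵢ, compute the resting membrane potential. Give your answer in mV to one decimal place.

-75.9 mV

Σ gᵢEᵢ = 16·(-79.5) + 8.2·(-87.2) + 1.1·(60.4) = -1920.60
Σ gᵢ = 16 + 8.2 + 1.1 = 25.3
Vm = -1920.60 / 25.3 = -75.91 mV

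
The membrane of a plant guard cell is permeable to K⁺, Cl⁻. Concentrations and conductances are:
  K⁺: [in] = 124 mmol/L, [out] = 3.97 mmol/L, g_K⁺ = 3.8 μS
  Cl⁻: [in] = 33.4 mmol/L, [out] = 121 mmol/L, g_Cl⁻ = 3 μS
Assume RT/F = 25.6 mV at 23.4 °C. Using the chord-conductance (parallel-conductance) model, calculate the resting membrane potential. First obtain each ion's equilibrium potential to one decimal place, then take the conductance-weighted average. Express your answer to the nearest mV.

E_K⁺ = (25.6/1)·ln(3.97/124) = -88.1 mV
E_Cl⁻ = (25.6/-1)·ln(121/33.4) = -33.0 mV
Vm = (Σ gᵢEᵢ)/(Σ gᵢ) = (3.8·-88.1 + 3·-33.0) / (3.8 + 3)
= -433.78 / 6.8 = -63.79 mV

-64 mV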